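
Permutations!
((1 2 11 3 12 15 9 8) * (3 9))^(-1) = (1 8 9 11 2)(3 15 12)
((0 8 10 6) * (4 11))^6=(11)(0 10)(6 8)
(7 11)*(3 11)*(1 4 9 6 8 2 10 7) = (1 4 9 6 8 2 10 7 3 11) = [0, 4, 10, 11, 9, 5, 8, 3, 2, 6, 7, 1]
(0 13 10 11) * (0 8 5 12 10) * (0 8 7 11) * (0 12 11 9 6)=(0 13 8 5 11 7 9 6)(10 12)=[13, 1, 2, 3, 4, 11, 0, 9, 5, 6, 12, 7, 10, 8]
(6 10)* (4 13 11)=(4 13 11)(6 10)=[0, 1, 2, 3, 13, 5, 10, 7, 8, 9, 6, 4, 12, 11]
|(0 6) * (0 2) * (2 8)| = |(0 6 8 2)| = 4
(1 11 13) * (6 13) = (1 11 6 13) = [0, 11, 2, 3, 4, 5, 13, 7, 8, 9, 10, 6, 12, 1]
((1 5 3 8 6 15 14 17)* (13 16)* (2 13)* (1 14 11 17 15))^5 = ((1 5 3 8 6)(2 13 16)(11 17 14 15))^5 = (2 16 13)(11 17 14 15)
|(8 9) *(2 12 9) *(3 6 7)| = |(2 12 9 8)(3 6 7)| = 12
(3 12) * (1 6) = (1 6)(3 12) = [0, 6, 2, 12, 4, 5, 1, 7, 8, 9, 10, 11, 3]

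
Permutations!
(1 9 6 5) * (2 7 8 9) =(1 2 7 8 9 6 5) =[0, 2, 7, 3, 4, 1, 5, 8, 9, 6]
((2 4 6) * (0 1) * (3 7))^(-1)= (0 1)(2 6 4)(3 7)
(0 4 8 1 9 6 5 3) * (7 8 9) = (0 4 9 6 5 3)(1 7 8) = [4, 7, 2, 0, 9, 3, 5, 8, 1, 6]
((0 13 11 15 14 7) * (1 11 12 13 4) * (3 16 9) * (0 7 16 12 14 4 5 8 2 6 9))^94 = ((0 5 8 2 6 9 3 12 13 14 16)(1 11 15 4))^94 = (0 3 5 12 8 13 2 14 6 16 9)(1 15)(4 11)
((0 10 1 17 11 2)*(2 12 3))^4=((0 10 1 17 11 12 3 2))^4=(0 11)(1 3)(2 17)(10 12)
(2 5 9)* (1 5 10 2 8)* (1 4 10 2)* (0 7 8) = [7, 5, 2, 3, 10, 9, 6, 8, 4, 0, 1] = (0 7 8 4 10 1 5 9)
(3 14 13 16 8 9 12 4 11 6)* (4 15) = (3 14 13 16 8 9 12 15 4 11 6) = [0, 1, 2, 14, 11, 5, 3, 7, 9, 12, 10, 6, 15, 16, 13, 4, 8]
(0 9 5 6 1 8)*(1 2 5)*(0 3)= (0 9 1 8 3)(2 5 6)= [9, 8, 5, 0, 4, 6, 2, 7, 3, 1]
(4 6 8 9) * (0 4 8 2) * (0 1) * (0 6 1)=(0 4 1 6 2)(8 9)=[4, 6, 0, 3, 1, 5, 2, 7, 9, 8]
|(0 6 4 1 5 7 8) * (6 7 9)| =|(0 7 8)(1 5 9 6 4)| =15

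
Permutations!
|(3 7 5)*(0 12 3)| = |(0 12 3 7 5)| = 5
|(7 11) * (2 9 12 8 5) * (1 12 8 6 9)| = 14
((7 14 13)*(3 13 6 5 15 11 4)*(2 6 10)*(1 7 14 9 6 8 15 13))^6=((1 7 9 6 5 13 14 10 2 8 15 11 4 3))^6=(1 14 4 5 15 9 2)(3 13 11 6 8 7 10)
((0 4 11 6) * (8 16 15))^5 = (0 4 11 6)(8 15 16)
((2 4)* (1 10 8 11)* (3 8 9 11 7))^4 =((1 10 9 11)(2 4)(3 8 7))^4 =(11)(3 8 7)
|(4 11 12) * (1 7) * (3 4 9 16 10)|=14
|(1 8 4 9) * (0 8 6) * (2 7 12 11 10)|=|(0 8 4 9 1 6)(2 7 12 11 10)|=30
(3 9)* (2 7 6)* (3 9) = [0, 1, 7, 3, 4, 5, 2, 6, 8, 9] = (9)(2 7 6)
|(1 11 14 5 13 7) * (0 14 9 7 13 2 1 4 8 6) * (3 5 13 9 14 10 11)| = 20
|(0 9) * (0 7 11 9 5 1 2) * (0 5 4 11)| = |(0 4 11 9 7)(1 2 5)| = 15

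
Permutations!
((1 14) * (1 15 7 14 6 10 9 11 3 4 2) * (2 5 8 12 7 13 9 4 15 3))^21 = (1 12 9 4 3)(2 8 13 10 14)(5 15 6 7 11)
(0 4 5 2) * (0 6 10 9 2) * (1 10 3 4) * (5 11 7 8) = (0 1 10 9 2 6 3 4 11 7 8 5) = [1, 10, 6, 4, 11, 0, 3, 8, 5, 2, 9, 7]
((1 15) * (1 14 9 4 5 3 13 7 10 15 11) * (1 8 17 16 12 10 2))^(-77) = ((1 11 8 17 16 12 10 15 14 9 4 5 3 13 7 2))^(-77) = (1 17 10 9 3 2 8 12 14 5 7 11 16 15 4 13)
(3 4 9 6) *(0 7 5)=(0 7 5)(3 4 9 6)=[7, 1, 2, 4, 9, 0, 3, 5, 8, 6]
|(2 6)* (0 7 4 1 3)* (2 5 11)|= |(0 7 4 1 3)(2 6 5 11)|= 20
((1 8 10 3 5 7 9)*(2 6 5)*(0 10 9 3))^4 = (10)(1 8 9)(2 3 7 5 6)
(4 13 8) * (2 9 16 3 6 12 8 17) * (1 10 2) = (1 10 2 9 16 3 6 12 8 4 13 17) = [0, 10, 9, 6, 13, 5, 12, 7, 4, 16, 2, 11, 8, 17, 14, 15, 3, 1]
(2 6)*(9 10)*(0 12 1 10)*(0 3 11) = [12, 10, 6, 11, 4, 5, 2, 7, 8, 3, 9, 0, 1] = (0 12 1 10 9 3 11)(2 6)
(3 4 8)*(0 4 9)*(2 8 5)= (0 4 5 2 8 3 9)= [4, 1, 8, 9, 5, 2, 6, 7, 3, 0]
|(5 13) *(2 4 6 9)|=4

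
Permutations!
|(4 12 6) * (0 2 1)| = |(0 2 1)(4 12 6)| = 3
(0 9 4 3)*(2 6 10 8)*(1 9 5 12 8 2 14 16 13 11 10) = [5, 9, 6, 0, 3, 12, 1, 7, 14, 4, 2, 10, 8, 11, 16, 15, 13] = (0 5 12 8 14 16 13 11 10 2 6 1 9 4 3)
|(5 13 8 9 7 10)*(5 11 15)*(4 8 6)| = 10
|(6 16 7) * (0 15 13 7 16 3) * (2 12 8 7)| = 9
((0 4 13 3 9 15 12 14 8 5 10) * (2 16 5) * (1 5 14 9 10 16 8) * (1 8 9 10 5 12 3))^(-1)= ((0 4 13 1 12 10)(2 9 15 3 5 16 14 8))^(-1)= (0 10 12 1 13 4)(2 8 14 16 5 3 15 9)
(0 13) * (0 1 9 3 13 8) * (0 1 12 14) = [8, 9, 2, 13, 4, 5, 6, 7, 1, 3, 10, 11, 14, 12, 0] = (0 8 1 9 3 13 12 14)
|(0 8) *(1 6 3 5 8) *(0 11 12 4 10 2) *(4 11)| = |(0 1 6 3 5 8 4 10 2)(11 12)| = 18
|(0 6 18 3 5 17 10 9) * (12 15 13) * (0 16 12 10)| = |(0 6 18 3 5 17)(9 16 12 15 13 10)| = 6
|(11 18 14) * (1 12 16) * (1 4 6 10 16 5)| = 12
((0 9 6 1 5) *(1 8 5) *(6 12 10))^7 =((0 9 12 10 6 8 5))^7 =(12)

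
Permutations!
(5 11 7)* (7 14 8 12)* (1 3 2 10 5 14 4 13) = (1 3 2 10 5 11 4 13)(7 14 8 12) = [0, 3, 10, 2, 13, 11, 6, 14, 12, 9, 5, 4, 7, 1, 8]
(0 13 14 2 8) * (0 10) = (0 13 14 2 8 10) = [13, 1, 8, 3, 4, 5, 6, 7, 10, 9, 0, 11, 12, 14, 2]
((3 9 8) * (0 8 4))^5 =((0 8 3 9 4))^5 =(9)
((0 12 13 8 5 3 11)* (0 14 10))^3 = (0 8 11)(3 10 13)(5 14 12)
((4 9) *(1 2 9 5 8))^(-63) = (1 4)(2 5)(8 9)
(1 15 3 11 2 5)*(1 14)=(1 15 3 11 2 5 14)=[0, 15, 5, 11, 4, 14, 6, 7, 8, 9, 10, 2, 12, 13, 1, 3]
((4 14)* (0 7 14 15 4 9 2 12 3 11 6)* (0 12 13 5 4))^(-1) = (0 15 4 5 13 2 9 14 7)(3 12 6 11)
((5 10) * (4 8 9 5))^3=((4 8 9 5 10))^3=(4 5 8 10 9)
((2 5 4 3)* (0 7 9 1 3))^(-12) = ((0 7 9 1 3 2 5 4))^(-12) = (0 3)(1 4)(2 7)(5 9)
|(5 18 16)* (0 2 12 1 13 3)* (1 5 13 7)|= 8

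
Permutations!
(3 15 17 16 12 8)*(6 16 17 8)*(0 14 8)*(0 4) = (17)(0 14 8 3 15 4)(6 16 12) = [14, 1, 2, 15, 0, 5, 16, 7, 3, 9, 10, 11, 6, 13, 8, 4, 12, 17]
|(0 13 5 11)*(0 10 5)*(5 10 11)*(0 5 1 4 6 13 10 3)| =15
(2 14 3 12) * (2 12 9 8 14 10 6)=(2 10 6)(3 9 8 14)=[0, 1, 10, 9, 4, 5, 2, 7, 14, 8, 6, 11, 12, 13, 3]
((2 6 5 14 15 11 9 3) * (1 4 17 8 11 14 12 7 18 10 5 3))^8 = (1 17 11)(2 3 6)(4 8 9)(5 18 12 10 7)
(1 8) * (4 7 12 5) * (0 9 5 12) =[9, 8, 2, 3, 7, 4, 6, 0, 1, 5, 10, 11, 12] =(12)(0 9 5 4 7)(1 8)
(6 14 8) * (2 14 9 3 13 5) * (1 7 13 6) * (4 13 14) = (1 7 14 8)(2 4 13 5)(3 6 9) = [0, 7, 4, 6, 13, 2, 9, 14, 1, 3, 10, 11, 12, 5, 8]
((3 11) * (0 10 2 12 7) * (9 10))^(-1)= (0 7 12 2 10 9)(3 11)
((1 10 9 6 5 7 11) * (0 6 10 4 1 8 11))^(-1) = ((0 6 5 7)(1 4)(8 11)(9 10))^(-1) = (0 7 5 6)(1 4)(8 11)(9 10)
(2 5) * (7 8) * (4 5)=[0, 1, 4, 3, 5, 2, 6, 8, 7]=(2 4 5)(7 8)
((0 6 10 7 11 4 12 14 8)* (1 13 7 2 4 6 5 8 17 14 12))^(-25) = ((0 5 8)(1 13 7 11 6 10 2 4)(14 17))^(-25) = (0 8 5)(1 4 2 10 6 11 7 13)(14 17)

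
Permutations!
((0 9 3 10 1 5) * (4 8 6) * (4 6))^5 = (0 5 1 10 3 9)(4 8)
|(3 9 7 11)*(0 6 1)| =|(0 6 1)(3 9 7 11)| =12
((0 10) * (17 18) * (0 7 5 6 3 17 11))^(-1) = ((0 10 7 5 6 3 17 18 11))^(-1) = (0 11 18 17 3 6 5 7 10)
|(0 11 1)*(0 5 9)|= 5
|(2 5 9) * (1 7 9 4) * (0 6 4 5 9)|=|(0 6 4 1 7)(2 9)|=10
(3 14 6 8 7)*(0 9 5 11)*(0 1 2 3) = (0 9 5 11 1 2 3 14 6 8 7) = [9, 2, 3, 14, 4, 11, 8, 0, 7, 5, 10, 1, 12, 13, 6]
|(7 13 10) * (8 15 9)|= 3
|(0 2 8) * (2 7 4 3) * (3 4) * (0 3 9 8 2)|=|(0 7 9 8 3)|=5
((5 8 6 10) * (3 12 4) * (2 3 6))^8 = (12)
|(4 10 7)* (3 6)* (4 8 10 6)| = 3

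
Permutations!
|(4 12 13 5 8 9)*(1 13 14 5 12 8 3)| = 6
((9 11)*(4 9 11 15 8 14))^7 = (4 15 14 9 8)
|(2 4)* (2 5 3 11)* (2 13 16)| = 7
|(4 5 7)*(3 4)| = |(3 4 5 7)| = 4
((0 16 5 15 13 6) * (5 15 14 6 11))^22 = ((0 16 15 13 11 5 14 6))^22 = (0 14 11 15)(5 13 16 6)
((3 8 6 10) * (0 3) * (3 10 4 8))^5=((0 10)(4 8 6))^5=(0 10)(4 6 8)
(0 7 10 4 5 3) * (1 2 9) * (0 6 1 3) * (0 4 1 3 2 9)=(0 7 10 1 9 2)(3 6)(4 5)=[7, 9, 0, 6, 5, 4, 3, 10, 8, 2, 1]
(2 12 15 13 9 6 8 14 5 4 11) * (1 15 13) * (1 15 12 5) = (15)(1 12 13 9 6 8 14)(2 5 4 11) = [0, 12, 5, 3, 11, 4, 8, 7, 14, 6, 10, 2, 13, 9, 1, 15]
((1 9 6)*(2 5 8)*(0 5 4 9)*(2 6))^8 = ((0 5 8 6 1)(2 4 9))^8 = (0 6 5 1 8)(2 9 4)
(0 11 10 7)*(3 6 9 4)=[11, 1, 2, 6, 3, 5, 9, 0, 8, 4, 7, 10]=(0 11 10 7)(3 6 9 4)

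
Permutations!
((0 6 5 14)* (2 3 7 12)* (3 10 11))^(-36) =(14)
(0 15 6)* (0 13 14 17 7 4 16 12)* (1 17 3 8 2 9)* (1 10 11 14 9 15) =(0 1 17 7 4 16 12)(2 15 6 13 9 10 11 14 3 8) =[1, 17, 15, 8, 16, 5, 13, 4, 2, 10, 11, 14, 0, 9, 3, 6, 12, 7]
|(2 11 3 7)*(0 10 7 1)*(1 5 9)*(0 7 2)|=|(0 10 2 11 3 5 9 1 7)|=9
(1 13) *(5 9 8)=[0, 13, 2, 3, 4, 9, 6, 7, 5, 8, 10, 11, 12, 1]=(1 13)(5 9 8)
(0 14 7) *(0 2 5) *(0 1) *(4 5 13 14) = (0 4 5 1)(2 13 14 7) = [4, 0, 13, 3, 5, 1, 6, 2, 8, 9, 10, 11, 12, 14, 7]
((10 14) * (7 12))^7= ((7 12)(10 14))^7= (7 12)(10 14)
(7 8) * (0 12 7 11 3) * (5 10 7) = (0 12 5 10 7 8 11 3) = [12, 1, 2, 0, 4, 10, 6, 8, 11, 9, 7, 3, 5]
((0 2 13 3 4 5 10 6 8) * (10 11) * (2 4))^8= (0 4 5 11 10 6 8)(2 3 13)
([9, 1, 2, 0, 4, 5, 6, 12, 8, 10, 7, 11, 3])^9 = (0 7)(3 10)(9 12)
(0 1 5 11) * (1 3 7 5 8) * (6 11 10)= (0 3 7 5 10 6 11)(1 8)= [3, 8, 2, 7, 4, 10, 11, 5, 1, 9, 6, 0]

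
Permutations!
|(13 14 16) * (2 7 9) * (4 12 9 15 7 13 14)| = 10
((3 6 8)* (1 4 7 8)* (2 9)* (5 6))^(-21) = (2 9)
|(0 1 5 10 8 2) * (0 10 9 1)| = 3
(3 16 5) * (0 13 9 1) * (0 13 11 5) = (0 11 5 3 16)(1 13 9) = [11, 13, 2, 16, 4, 3, 6, 7, 8, 1, 10, 5, 12, 9, 14, 15, 0]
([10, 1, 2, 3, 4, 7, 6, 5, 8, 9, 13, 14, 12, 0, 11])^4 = [10, 1, 2, 3, 4, 5, 6, 7, 8, 9, 13, 11, 12, 0, 14]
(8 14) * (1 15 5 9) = (1 15 5 9)(8 14) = [0, 15, 2, 3, 4, 9, 6, 7, 14, 1, 10, 11, 12, 13, 8, 5]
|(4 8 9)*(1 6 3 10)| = |(1 6 3 10)(4 8 9)| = 12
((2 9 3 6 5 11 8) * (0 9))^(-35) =((0 9 3 6 5 11 8 2))^(-35) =(0 11 3 2 5 9 8 6)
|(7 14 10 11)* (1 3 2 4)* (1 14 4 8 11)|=|(1 3 2 8 11 7 4 14 10)|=9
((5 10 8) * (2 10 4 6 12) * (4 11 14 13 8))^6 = ((2 10 4 6 12)(5 11 14 13 8))^6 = (2 10 4 6 12)(5 11 14 13 8)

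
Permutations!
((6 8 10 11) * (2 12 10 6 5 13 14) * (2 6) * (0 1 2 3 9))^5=((0 1 2 12 10 11 5 13 14 6 8 3 9))^5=(0 11 8 2 13 9 10 6 1 5 3 12 14)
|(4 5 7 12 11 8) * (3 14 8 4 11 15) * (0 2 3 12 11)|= 20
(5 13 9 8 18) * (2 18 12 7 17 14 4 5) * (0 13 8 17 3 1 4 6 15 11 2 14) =[13, 4, 18, 1, 5, 8, 15, 3, 12, 17, 10, 2, 7, 9, 6, 11, 16, 0, 14] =(0 13 9 17)(1 4 5 8 12 7 3)(2 18 14 6 15 11)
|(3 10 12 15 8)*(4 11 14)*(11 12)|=|(3 10 11 14 4 12 15 8)|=8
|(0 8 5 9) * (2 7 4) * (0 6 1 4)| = 9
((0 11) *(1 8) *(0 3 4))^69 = (0 11 3 4)(1 8)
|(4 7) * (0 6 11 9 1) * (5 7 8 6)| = 9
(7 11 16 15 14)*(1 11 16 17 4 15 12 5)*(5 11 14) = (1 14 7 16 12 11 17 4 15 5) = [0, 14, 2, 3, 15, 1, 6, 16, 8, 9, 10, 17, 11, 13, 7, 5, 12, 4]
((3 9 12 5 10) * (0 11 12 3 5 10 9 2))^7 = ((0 11 12 10 5 9 3 2))^7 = (0 2 3 9 5 10 12 11)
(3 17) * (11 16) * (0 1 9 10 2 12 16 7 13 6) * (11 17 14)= (0 1 9 10 2 12 16 17 3 14 11 7 13 6)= [1, 9, 12, 14, 4, 5, 0, 13, 8, 10, 2, 7, 16, 6, 11, 15, 17, 3]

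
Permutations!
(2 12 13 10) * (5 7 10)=(2 12 13 5 7 10)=[0, 1, 12, 3, 4, 7, 6, 10, 8, 9, 2, 11, 13, 5]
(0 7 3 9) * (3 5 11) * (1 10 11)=[7, 10, 2, 9, 4, 1, 6, 5, 8, 0, 11, 3]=(0 7 5 1 10 11 3 9)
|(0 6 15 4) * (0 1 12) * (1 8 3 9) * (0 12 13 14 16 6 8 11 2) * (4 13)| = |(0 8 3 9 1 4 11 2)(6 15 13 14 16)| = 40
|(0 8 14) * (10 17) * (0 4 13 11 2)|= 14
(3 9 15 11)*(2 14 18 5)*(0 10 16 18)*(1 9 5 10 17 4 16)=[17, 9, 14, 5, 16, 2, 6, 7, 8, 15, 1, 3, 12, 13, 0, 11, 18, 4, 10]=(0 17 4 16 18 10 1 9 15 11 3 5 2 14)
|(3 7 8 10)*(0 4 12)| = 12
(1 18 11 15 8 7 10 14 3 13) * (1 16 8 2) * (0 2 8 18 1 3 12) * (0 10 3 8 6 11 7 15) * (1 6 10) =(0 2 8 15 10 14 12 1 6 11)(3 13 16 18 7) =[2, 6, 8, 13, 4, 5, 11, 3, 15, 9, 14, 0, 1, 16, 12, 10, 18, 17, 7]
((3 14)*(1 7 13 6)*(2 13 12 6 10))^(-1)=((1 7 12 6)(2 13 10)(3 14))^(-1)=(1 6 12 7)(2 10 13)(3 14)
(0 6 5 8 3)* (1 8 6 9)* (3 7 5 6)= (0 9 1 8 7 5 3)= [9, 8, 2, 0, 4, 3, 6, 5, 7, 1]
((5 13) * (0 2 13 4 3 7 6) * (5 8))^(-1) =(0 6 7 3 4 5 8 13 2)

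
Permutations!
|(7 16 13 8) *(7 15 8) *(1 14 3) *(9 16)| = |(1 14 3)(7 9 16 13)(8 15)| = 12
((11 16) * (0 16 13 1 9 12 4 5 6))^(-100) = ((0 16 11 13 1 9 12 4 5 6))^(-100) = (16)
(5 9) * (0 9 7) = (0 9 5 7) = [9, 1, 2, 3, 4, 7, 6, 0, 8, 5]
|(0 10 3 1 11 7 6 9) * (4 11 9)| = |(0 10 3 1 9)(4 11 7 6)| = 20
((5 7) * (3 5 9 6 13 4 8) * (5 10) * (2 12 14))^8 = (2 14 12)(3 8 4 13 6 9 7 5 10)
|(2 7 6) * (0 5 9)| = 3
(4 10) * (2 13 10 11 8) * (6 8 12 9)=(2 13 10 4 11 12 9 6 8)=[0, 1, 13, 3, 11, 5, 8, 7, 2, 6, 4, 12, 9, 10]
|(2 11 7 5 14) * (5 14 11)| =|(2 5 11 7 14)| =5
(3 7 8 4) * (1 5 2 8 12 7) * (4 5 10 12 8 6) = (1 10 12 7 8 5 2 6 4 3) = [0, 10, 6, 1, 3, 2, 4, 8, 5, 9, 12, 11, 7]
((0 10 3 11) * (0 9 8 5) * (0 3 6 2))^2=((0 10 6 2)(3 11 9 8 5))^2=(0 6)(2 10)(3 9 5 11 8)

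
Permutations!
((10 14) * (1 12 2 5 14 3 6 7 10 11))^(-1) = ((1 12 2 5 14 11)(3 6 7 10))^(-1) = (1 11 14 5 2 12)(3 10 7 6)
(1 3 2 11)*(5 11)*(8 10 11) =(1 3 2 5 8 10 11) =[0, 3, 5, 2, 4, 8, 6, 7, 10, 9, 11, 1]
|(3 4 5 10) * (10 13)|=5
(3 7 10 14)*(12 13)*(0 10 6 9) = (0 10 14 3 7 6 9)(12 13) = [10, 1, 2, 7, 4, 5, 9, 6, 8, 0, 14, 11, 13, 12, 3]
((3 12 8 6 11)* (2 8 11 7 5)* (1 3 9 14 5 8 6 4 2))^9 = (1 12 9 5 3 11 14)(2 4 8 7 6)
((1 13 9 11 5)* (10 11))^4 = (1 11 9)(5 10 13) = ((1 13 9 10 11 5))^4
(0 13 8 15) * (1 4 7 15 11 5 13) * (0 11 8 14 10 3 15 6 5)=[1, 4, 2, 15, 7, 13, 5, 6, 8, 9, 3, 0, 12, 14, 10, 11]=(0 1 4 7 6 5 13 14 10 3 15 11)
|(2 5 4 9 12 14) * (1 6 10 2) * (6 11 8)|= |(1 11 8 6 10 2 5 4 9 12 14)|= 11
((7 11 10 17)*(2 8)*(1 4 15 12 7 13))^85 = (1 7 13 12 17 15 10 4 11)(2 8)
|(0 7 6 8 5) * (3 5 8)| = 5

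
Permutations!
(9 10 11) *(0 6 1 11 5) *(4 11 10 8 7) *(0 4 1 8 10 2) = (0 6 8 7 1 2)(4 11 9 10 5) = [6, 2, 0, 3, 11, 4, 8, 1, 7, 10, 5, 9]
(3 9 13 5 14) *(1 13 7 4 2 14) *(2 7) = (1 13 5)(2 14 3 9)(4 7) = [0, 13, 14, 9, 7, 1, 6, 4, 8, 2, 10, 11, 12, 5, 3]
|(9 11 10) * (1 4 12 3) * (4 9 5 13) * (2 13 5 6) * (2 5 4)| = 18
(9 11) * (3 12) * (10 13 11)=(3 12)(9 10 13 11)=[0, 1, 2, 12, 4, 5, 6, 7, 8, 10, 13, 9, 3, 11]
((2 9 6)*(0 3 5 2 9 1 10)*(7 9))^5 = (0 10 1 2 5 3)(6 9 7)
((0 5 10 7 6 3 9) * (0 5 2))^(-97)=((0 2)(3 9 5 10 7 6))^(-97)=(0 2)(3 6 7 10 5 9)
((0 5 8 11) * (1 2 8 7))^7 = ((0 5 7 1 2 8 11))^7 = (11)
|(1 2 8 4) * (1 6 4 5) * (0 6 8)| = |(0 6 4 8 5 1 2)| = 7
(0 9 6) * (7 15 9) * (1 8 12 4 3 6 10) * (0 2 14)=(0 7 15 9 10 1 8 12 4 3 6 2 14)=[7, 8, 14, 6, 3, 5, 2, 15, 12, 10, 1, 11, 4, 13, 0, 9]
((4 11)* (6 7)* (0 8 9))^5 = ((0 8 9)(4 11)(6 7))^5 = (0 9 8)(4 11)(6 7)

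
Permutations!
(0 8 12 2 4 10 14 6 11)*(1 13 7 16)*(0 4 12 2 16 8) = [0, 13, 12, 3, 10, 5, 11, 8, 2, 9, 14, 4, 16, 7, 6, 15, 1] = (1 13 7 8 2 12 16)(4 10 14 6 11)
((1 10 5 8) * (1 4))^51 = (1 10 5 8 4)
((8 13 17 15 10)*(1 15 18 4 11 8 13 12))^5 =(1 18)(4 15)(8 13)(10 11)(12 17)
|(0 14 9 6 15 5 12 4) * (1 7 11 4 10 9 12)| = 12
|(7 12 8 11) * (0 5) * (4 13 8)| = 6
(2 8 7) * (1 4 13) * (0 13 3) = (0 13 1 4 3)(2 8 7) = [13, 4, 8, 0, 3, 5, 6, 2, 7, 9, 10, 11, 12, 1]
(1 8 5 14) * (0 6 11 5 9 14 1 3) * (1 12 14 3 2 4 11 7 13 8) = (0 6 7 13 8 9 3)(2 4 11 5 12 14) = [6, 1, 4, 0, 11, 12, 7, 13, 9, 3, 10, 5, 14, 8, 2]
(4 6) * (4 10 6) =[0, 1, 2, 3, 4, 5, 10, 7, 8, 9, 6] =(6 10)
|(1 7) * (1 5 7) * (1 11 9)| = |(1 11 9)(5 7)| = 6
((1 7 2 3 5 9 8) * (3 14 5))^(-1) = ((1 7 2 14 5 9 8))^(-1) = (1 8 9 5 14 2 7)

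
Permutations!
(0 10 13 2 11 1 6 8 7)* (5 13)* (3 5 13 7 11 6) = [10, 3, 6, 5, 4, 7, 8, 0, 11, 9, 13, 1, 12, 2] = (0 10 13 2 6 8 11 1 3 5 7)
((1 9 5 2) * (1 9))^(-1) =(2 5 9) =((2 9 5))^(-1)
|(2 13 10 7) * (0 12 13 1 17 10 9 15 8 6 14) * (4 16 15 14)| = 5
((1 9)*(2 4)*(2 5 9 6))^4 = ((1 6 2 4 5 9))^4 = (1 5 2)(4 6 9)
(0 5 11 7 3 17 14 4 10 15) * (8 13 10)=[5, 1, 2, 17, 8, 11, 6, 3, 13, 9, 15, 7, 12, 10, 4, 0, 16, 14]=(0 5 11 7 3 17 14 4 8 13 10 15)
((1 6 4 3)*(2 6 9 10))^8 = ((1 9 10 2 6 4 3))^8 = (1 9 10 2 6 4 3)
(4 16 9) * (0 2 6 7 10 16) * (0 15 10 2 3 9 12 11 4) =(0 3 9)(2 6 7)(4 15 10 16 12 11) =[3, 1, 6, 9, 15, 5, 7, 2, 8, 0, 16, 4, 11, 13, 14, 10, 12]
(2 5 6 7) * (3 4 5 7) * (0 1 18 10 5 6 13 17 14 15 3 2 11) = (0 1 18 10 5 13 17 14 15 3 4 6 2 7 11) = [1, 18, 7, 4, 6, 13, 2, 11, 8, 9, 5, 0, 12, 17, 15, 3, 16, 14, 10]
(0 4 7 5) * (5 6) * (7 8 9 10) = (0 4 8 9 10 7 6 5) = [4, 1, 2, 3, 8, 0, 5, 6, 9, 10, 7]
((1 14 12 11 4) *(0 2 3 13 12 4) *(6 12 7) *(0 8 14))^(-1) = ((0 2 3 13 7 6 12 11 8 14 4 1))^(-1) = (0 1 4 14 8 11 12 6 7 13 3 2)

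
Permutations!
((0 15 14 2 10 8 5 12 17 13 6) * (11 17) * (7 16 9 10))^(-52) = ((0 15 14 2 7 16 9 10 8 5 12 11 17 13 6))^(-52) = (0 8 15 5 14 12 2 11 7 17 16 13 9 6 10)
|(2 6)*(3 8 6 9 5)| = 6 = |(2 9 5 3 8 6)|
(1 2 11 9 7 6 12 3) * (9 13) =[0, 2, 11, 1, 4, 5, 12, 6, 8, 7, 10, 13, 3, 9] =(1 2 11 13 9 7 6 12 3)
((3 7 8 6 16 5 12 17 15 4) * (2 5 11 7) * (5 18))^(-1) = ((2 18 5 12 17 15 4 3)(6 16 11 7 8))^(-1) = (2 3 4 15 17 12 5 18)(6 8 7 11 16)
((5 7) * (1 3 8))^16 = (1 3 8)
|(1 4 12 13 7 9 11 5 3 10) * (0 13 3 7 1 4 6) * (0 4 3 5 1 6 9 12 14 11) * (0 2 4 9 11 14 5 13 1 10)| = |(14)(0 1 11 10 3)(2 4 5 7 12 13 6 9)| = 40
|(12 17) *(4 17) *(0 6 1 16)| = |(0 6 1 16)(4 17 12)| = 12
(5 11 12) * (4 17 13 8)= (4 17 13 8)(5 11 12)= [0, 1, 2, 3, 17, 11, 6, 7, 4, 9, 10, 12, 5, 8, 14, 15, 16, 13]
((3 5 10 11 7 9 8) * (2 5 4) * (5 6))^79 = ((2 6 5 10 11 7 9 8 3 4))^79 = (2 4 3 8 9 7 11 10 5 6)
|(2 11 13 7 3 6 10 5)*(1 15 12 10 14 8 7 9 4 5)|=60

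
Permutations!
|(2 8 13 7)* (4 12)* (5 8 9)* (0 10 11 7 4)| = |(0 10 11 7 2 9 5 8 13 4 12)| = 11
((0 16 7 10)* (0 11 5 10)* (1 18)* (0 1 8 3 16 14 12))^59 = ((0 14 12)(1 18 8 3 16 7)(5 10 11))^59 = (0 12 14)(1 7 16 3 8 18)(5 11 10)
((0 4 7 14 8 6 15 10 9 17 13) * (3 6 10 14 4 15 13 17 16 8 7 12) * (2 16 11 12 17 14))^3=(0 16 9 3)(2 10 12 13)(4 7 14 17)(6 15 8 11)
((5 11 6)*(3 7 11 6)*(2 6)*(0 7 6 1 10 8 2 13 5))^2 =((0 7 11 3 6)(1 10 8 2)(5 13))^2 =(13)(0 11 6 7 3)(1 8)(2 10)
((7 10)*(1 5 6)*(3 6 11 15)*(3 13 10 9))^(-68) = (1 11 13 7 3)(5 15 10 9 6)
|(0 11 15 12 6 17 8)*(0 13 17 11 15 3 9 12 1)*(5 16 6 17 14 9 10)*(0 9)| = 18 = |(0 15 1 9 12 17 8 13 14)(3 10 5 16 6 11)|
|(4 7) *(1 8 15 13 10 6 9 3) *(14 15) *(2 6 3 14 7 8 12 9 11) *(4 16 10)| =|(1 12 9 14 15 13 4 8 7 16 10 3)(2 6 11)| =12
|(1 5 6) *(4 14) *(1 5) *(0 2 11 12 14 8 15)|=8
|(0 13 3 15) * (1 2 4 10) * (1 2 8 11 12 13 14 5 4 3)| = |(0 14 5 4 10 2 3 15)(1 8 11 12 13)| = 40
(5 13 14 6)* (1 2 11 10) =(1 2 11 10)(5 13 14 6) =[0, 2, 11, 3, 4, 13, 5, 7, 8, 9, 1, 10, 12, 14, 6]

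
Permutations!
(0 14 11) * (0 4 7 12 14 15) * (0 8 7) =(0 15 8 7 12 14 11 4) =[15, 1, 2, 3, 0, 5, 6, 12, 7, 9, 10, 4, 14, 13, 11, 8]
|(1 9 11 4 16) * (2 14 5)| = 15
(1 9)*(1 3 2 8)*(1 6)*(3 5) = [0, 9, 8, 2, 4, 3, 1, 7, 6, 5] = (1 9 5 3 2 8 6)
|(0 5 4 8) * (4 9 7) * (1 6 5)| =8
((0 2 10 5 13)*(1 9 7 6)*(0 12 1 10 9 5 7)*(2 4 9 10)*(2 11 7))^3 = ((0 4 9)(1 5 13 12)(2 10)(6 11 7))^3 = (1 12 13 5)(2 10)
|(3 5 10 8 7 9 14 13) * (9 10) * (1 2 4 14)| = |(1 2 4 14 13 3 5 9)(7 10 8)| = 24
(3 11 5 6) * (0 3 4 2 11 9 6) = (0 3 9 6 4 2 11 5) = [3, 1, 11, 9, 2, 0, 4, 7, 8, 6, 10, 5]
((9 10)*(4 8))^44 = (10)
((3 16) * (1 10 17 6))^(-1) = (1 6 17 10)(3 16)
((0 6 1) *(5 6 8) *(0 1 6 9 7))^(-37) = (0 9 8 7 5)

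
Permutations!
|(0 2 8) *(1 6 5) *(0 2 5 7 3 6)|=|(0 5 1)(2 8)(3 6 7)|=6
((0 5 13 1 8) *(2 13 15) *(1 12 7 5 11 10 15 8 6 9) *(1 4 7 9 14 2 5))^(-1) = ((0 11 10 15 5 8)(1 6 14 2 13 12 9 4 7))^(-1) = (0 8 5 15 10 11)(1 7 4 9 12 13 2 14 6)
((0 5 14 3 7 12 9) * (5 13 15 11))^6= (0 3 15 12 5)(7 11 9 14 13)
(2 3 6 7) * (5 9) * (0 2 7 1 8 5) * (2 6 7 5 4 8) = [6, 2, 3, 7, 8, 9, 1, 5, 4, 0] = (0 6 1 2 3 7 5 9)(4 8)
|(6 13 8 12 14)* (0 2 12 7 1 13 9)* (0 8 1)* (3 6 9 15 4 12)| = 22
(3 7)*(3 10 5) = [0, 1, 2, 7, 4, 3, 6, 10, 8, 9, 5] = (3 7 10 5)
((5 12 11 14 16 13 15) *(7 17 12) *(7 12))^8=(17)(5 12 11 14 16 13 15)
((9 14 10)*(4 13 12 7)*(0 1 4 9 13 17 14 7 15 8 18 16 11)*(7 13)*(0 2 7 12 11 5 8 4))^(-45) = (0 1)(4 10)(5 16 18 8)(12 17)(14 15)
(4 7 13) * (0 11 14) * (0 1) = (0 11 14 1)(4 7 13) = [11, 0, 2, 3, 7, 5, 6, 13, 8, 9, 10, 14, 12, 4, 1]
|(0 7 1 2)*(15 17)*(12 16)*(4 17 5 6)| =20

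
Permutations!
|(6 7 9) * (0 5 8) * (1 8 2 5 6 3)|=14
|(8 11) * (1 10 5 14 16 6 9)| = |(1 10 5 14 16 6 9)(8 11)| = 14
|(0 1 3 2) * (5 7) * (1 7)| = 6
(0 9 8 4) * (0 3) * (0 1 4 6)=[9, 4, 2, 1, 3, 5, 0, 7, 6, 8]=(0 9 8 6)(1 4 3)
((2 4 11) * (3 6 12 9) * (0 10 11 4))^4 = ((0 10 11 2)(3 6 12 9))^4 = (12)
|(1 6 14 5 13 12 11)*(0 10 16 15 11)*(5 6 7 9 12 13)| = |(0 10 16 15 11 1 7 9 12)(6 14)| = 18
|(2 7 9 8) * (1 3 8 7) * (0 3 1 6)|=10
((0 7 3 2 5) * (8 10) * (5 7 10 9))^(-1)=((0 10 8 9 5)(2 7 3))^(-1)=(0 5 9 8 10)(2 3 7)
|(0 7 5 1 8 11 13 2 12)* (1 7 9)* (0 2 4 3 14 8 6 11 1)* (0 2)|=|(0 9 2 12)(1 6 11 13 4 3 14 8)(5 7)|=8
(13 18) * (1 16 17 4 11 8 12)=(1 16 17 4 11 8 12)(13 18)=[0, 16, 2, 3, 11, 5, 6, 7, 12, 9, 10, 8, 1, 18, 14, 15, 17, 4, 13]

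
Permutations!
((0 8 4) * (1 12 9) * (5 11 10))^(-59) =(0 8 4)(1 12 9)(5 11 10)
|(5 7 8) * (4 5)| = |(4 5 7 8)| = 4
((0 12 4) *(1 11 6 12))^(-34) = ((0 1 11 6 12 4))^(-34) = (0 11 12)(1 6 4)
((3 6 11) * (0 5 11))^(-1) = (0 6 3 11 5)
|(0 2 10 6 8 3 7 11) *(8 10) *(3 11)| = 4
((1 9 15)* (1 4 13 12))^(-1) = ((1 9 15 4 13 12))^(-1) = (1 12 13 4 15 9)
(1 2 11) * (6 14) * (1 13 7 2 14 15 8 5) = (1 14 6 15 8 5)(2 11 13 7) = [0, 14, 11, 3, 4, 1, 15, 2, 5, 9, 10, 13, 12, 7, 6, 8]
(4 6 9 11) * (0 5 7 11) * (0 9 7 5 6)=(0 6 7 11 4)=[6, 1, 2, 3, 0, 5, 7, 11, 8, 9, 10, 4]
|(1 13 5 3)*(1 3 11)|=4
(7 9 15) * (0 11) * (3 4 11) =(0 3 4 11)(7 9 15) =[3, 1, 2, 4, 11, 5, 6, 9, 8, 15, 10, 0, 12, 13, 14, 7]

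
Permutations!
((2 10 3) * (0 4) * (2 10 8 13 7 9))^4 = (2 9 7 13 8)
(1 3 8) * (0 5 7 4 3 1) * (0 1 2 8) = (0 5 7 4 3)(1 2 8) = [5, 2, 8, 0, 3, 7, 6, 4, 1]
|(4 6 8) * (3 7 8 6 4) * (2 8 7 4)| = |(2 8 3 4)| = 4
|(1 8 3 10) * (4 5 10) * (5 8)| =3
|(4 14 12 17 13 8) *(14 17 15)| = 12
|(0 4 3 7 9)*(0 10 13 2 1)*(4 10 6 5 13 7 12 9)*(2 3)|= |(0 10 7 4 2 1)(3 12 9 6 5 13)|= 6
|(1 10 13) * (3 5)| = 6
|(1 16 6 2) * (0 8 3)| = |(0 8 3)(1 16 6 2)| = 12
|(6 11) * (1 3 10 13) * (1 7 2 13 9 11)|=6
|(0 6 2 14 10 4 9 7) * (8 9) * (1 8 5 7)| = |(0 6 2 14 10 4 5 7)(1 8 9)| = 24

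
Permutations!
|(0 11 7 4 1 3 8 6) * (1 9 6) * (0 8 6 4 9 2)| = |(0 11 7 9 4 2)(1 3 6 8)| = 12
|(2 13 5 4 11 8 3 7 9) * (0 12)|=18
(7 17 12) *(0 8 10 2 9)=(0 8 10 2 9)(7 17 12)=[8, 1, 9, 3, 4, 5, 6, 17, 10, 0, 2, 11, 7, 13, 14, 15, 16, 12]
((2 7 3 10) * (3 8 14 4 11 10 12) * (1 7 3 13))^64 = ((1 7 8 14 4 11 10 2 3 12 13))^64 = (1 12 2 11 14 7 13 3 10 4 8)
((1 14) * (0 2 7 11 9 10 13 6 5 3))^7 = ((0 2 7 11 9 10 13 6 5 3)(1 14))^7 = (0 6 9 2 5 10 7 3 13 11)(1 14)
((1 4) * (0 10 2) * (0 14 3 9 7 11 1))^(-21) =((0 10 2 14 3 9 7 11 1 4))^(-21) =(0 4 1 11 7 9 3 14 2 10)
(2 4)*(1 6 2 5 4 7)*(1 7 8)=[0, 6, 8, 3, 5, 4, 2, 7, 1]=(1 6 2 8)(4 5)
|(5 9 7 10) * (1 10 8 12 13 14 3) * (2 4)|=10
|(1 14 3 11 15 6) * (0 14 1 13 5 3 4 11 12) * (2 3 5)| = 10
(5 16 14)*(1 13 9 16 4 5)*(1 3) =(1 13 9 16 14 3)(4 5) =[0, 13, 2, 1, 5, 4, 6, 7, 8, 16, 10, 11, 12, 9, 3, 15, 14]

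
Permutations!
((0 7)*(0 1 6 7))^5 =(1 7 6)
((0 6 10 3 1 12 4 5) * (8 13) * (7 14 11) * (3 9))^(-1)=(0 5 4 12 1 3 9 10 6)(7 11 14)(8 13)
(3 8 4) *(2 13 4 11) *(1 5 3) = (1 5 3 8 11 2 13 4) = [0, 5, 13, 8, 1, 3, 6, 7, 11, 9, 10, 2, 12, 4]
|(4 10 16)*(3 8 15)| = |(3 8 15)(4 10 16)| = 3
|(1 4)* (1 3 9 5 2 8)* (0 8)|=8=|(0 8 1 4 3 9 5 2)|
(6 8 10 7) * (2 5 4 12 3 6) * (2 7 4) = (2 5)(3 6 8 10 4 12) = [0, 1, 5, 6, 12, 2, 8, 7, 10, 9, 4, 11, 3]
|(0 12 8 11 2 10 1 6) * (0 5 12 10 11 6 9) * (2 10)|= 12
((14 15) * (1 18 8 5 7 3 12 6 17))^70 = (1 6 3 5 18 17 12 7 8)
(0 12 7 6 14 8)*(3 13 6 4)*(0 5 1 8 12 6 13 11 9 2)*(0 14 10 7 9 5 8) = [6, 0, 14, 11, 3, 1, 10, 4, 8, 2, 7, 5, 9, 13, 12] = (0 6 10 7 4 3 11 5 1)(2 14 12 9)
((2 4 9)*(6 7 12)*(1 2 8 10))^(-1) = ((1 2 4 9 8 10)(6 7 12))^(-1) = (1 10 8 9 4 2)(6 12 7)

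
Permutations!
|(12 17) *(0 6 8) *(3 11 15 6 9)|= |(0 9 3 11 15 6 8)(12 17)|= 14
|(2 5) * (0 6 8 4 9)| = |(0 6 8 4 9)(2 5)| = 10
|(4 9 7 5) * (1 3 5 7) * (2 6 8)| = |(1 3 5 4 9)(2 6 8)| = 15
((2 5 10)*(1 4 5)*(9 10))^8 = (1 5 10)(2 4 9)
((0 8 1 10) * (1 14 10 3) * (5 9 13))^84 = (14)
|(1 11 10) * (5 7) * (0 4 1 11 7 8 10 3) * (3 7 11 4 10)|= |(0 10 4 1 11 7 5 8 3)|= 9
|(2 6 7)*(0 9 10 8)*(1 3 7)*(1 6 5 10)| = |(0 9 1 3 7 2 5 10 8)| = 9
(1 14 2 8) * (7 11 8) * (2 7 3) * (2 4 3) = (1 14 7 11 8)(3 4) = [0, 14, 2, 4, 3, 5, 6, 11, 1, 9, 10, 8, 12, 13, 7]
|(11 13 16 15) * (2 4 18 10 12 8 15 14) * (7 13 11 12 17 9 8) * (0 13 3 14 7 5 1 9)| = 66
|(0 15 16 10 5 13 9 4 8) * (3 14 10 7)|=|(0 15 16 7 3 14 10 5 13 9 4 8)|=12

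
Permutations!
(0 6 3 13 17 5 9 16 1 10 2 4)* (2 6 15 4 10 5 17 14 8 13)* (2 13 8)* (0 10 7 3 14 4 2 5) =(17)(0 15 2 7 3 13 4 10 6 14 5 9 16 1) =[15, 0, 7, 13, 10, 9, 14, 3, 8, 16, 6, 11, 12, 4, 5, 2, 1, 17]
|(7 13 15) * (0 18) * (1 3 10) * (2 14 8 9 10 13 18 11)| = 13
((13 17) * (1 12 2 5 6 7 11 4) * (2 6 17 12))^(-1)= (1 4 11 7 6 12 13 17 5 2)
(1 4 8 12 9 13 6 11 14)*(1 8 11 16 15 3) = (1 4 11 14 8 12 9 13 6 16 15 3) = [0, 4, 2, 1, 11, 5, 16, 7, 12, 13, 10, 14, 9, 6, 8, 3, 15]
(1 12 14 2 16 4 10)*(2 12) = (1 2 16 4 10)(12 14) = [0, 2, 16, 3, 10, 5, 6, 7, 8, 9, 1, 11, 14, 13, 12, 15, 4]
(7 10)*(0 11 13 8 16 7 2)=(0 11 13 8 16 7 10 2)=[11, 1, 0, 3, 4, 5, 6, 10, 16, 9, 2, 13, 12, 8, 14, 15, 7]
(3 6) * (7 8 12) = [0, 1, 2, 6, 4, 5, 3, 8, 12, 9, 10, 11, 7] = (3 6)(7 8 12)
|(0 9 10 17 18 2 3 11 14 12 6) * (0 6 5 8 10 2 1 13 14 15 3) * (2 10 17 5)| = |(0 9 10 5 8 17 18 1 13 14 12 2)(3 11 15)| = 12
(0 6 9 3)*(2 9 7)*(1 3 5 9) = (0 6 7 2 1 3)(5 9) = [6, 3, 1, 0, 4, 9, 7, 2, 8, 5]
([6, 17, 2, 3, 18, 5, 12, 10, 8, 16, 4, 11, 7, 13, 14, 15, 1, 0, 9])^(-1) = (0 17 1 16 9 18 4 10 7 12 6)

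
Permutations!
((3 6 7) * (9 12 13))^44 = (3 7 6)(9 13 12)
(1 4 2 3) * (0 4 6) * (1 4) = (0 1 6)(2 3 4) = [1, 6, 3, 4, 2, 5, 0]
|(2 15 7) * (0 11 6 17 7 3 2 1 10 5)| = 24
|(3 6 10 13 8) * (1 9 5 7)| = |(1 9 5 7)(3 6 10 13 8)| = 20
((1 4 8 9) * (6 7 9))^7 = ((1 4 8 6 7 9))^7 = (1 4 8 6 7 9)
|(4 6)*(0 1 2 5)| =|(0 1 2 5)(4 6)| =4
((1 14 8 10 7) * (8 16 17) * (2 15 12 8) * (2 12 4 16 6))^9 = ((1 14 6 2 15 4 16 17 12 8 10 7))^9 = (1 8 16 2)(4 6 7 12)(10 17 15 14)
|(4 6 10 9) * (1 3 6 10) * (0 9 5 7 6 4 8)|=21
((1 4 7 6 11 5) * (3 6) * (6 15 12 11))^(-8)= ((1 4 7 3 15 12 11 5))^(-8)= (15)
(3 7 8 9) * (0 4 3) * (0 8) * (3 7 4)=[3, 1, 2, 4, 7, 5, 6, 0, 9, 8]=(0 3 4 7)(8 9)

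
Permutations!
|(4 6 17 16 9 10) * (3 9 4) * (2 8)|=|(2 8)(3 9 10)(4 6 17 16)|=12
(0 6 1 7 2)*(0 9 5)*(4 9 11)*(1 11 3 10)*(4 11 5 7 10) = (11)(0 6 5)(1 10)(2 3 4 9 7) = [6, 10, 3, 4, 9, 0, 5, 2, 8, 7, 1, 11]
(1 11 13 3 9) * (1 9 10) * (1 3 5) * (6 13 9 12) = [0, 11, 2, 10, 4, 1, 13, 7, 8, 12, 3, 9, 6, 5] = (1 11 9 12 6 13 5)(3 10)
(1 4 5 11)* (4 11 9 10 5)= (1 11)(5 9 10)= [0, 11, 2, 3, 4, 9, 6, 7, 8, 10, 5, 1]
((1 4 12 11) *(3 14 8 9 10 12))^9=(14)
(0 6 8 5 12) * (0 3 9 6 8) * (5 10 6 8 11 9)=(0 11 9 8 10 6)(3 5 12)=[11, 1, 2, 5, 4, 12, 0, 7, 10, 8, 6, 9, 3]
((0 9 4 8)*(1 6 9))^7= ((0 1 6 9 4 8))^7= (0 1 6 9 4 8)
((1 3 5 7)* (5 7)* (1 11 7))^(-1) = (1 3)(7 11)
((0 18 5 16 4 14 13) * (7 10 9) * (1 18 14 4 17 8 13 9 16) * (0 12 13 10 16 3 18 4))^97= (0 8 4 17 1 16 5 7 18 9 3 14 10)(12 13)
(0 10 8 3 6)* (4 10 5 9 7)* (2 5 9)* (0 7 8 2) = (0 9 8 3 6 7 4 10 2 5) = [9, 1, 5, 6, 10, 0, 7, 4, 3, 8, 2]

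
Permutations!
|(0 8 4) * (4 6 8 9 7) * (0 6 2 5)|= |(0 9 7 4 6 8 2 5)|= 8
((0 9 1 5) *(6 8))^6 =(0 1)(5 9)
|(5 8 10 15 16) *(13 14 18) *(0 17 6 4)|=60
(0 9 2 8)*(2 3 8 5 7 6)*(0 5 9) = (2 9 3 8 5 7 6) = [0, 1, 9, 8, 4, 7, 2, 6, 5, 3]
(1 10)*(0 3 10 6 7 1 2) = (0 3 10 2)(1 6 7) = [3, 6, 0, 10, 4, 5, 7, 1, 8, 9, 2]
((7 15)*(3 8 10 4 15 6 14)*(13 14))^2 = ((3 8 10 4 15 7 6 13 14))^2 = (3 10 15 6 14 8 4 7 13)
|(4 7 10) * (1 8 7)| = 5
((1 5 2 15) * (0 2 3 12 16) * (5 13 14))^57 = (0 3 13 2 12 14 15 16 5 1)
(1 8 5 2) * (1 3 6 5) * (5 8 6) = (1 6 8)(2 3 5) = [0, 6, 3, 5, 4, 2, 8, 7, 1]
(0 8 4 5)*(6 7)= (0 8 4 5)(6 7)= [8, 1, 2, 3, 5, 0, 7, 6, 4]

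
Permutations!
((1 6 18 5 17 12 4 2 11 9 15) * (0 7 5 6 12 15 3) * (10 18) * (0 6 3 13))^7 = (0 4 5 11 15 13 12 7 2 17 9 1)(3 18 10 6)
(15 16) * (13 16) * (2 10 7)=[0, 1, 10, 3, 4, 5, 6, 2, 8, 9, 7, 11, 12, 16, 14, 13, 15]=(2 10 7)(13 16 15)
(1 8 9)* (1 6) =(1 8 9 6) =[0, 8, 2, 3, 4, 5, 1, 7, 9, 6]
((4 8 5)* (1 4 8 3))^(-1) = ((1 4 3)(5 8))^(-1) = (1 3 4)(5 8)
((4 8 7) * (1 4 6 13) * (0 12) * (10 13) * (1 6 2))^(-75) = ((0 12)(1 4 8 7 2)(6 10 13))^(-75) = (13)(0 12)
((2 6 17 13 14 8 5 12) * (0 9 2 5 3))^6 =((0 9 2 6 17 13 14 8 3)(5 12))^6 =(0 14 6)(2 3 13)(8 17 9)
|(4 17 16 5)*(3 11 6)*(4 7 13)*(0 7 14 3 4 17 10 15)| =13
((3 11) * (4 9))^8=(11)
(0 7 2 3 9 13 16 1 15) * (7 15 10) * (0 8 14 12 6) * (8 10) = [15, 8, 3, 9, 4, 5, 0, 2, 14, 13, 7, 11, 6, 16, 12, 10, 1] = (0 15 10 7 2 3 9 13 16 1 8 14 12 6)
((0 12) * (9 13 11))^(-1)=(0 12)(9 11 13)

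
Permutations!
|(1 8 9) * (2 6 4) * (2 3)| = |(1 8 9)(2 6 4 3)| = 12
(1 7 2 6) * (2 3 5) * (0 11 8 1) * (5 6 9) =(0 11 8 1 7 3 6)(2 9 5) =[11, 7, 9, 6, 4, 2, 0, 3, 1, 5, 10, 8]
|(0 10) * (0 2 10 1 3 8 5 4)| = |(0 1 3 8 5 4)(2 10)| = 6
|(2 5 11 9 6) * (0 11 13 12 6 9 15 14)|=|(0 11 15 14)(2 5 13 12 6)|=20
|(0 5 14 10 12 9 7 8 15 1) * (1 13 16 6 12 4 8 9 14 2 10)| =|(0 5 2 10 4 8 15 13 16 6 12 14 1)(7 9)| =26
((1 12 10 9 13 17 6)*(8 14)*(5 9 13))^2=(1 10 17)(6 12 13)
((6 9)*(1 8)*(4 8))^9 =(6 9)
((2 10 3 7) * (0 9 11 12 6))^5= ((0 9 11 12 6)(2 10 3 7))^5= (12)(2 10 3 7)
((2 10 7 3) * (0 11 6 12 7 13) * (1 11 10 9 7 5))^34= ((0 10 13)(1 11 6 12 5)(2 9 7 3))^34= (0 10 13)(1 5 12 6 11)(2 7)(3 9)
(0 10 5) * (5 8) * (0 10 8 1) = (0 8 5 10 1) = [8, 0, 2, 3, 4, 10, 6, 7, 5, 9, 1]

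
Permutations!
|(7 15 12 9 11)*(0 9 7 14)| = 12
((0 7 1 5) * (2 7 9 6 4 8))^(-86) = ((0 9 6 4 8 2 7 1 5))^(-86) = (0 8 5 4 1 6 7 9 2)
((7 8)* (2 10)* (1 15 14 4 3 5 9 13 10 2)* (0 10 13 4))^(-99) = ((0 10 1 15 14)(3 5 9 4)(7 8))^(-99) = (0 10 1 15 14)(3 5 9 4)(7 8)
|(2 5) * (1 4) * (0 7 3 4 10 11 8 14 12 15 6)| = |(0 7 3 4 1 10 11 8 14 12 15 6)(2 5)| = 12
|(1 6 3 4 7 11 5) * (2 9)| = 14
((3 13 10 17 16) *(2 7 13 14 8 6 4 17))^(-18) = ((2 7 13 10)(3 14 8 6 4 17 16))^(-18) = (2 13)(3 6 16 8 17 14 4)(7 10)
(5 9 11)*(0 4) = (0 4)(5 9 11) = [4, 1, 2, 3, 0, 9, 6, 7, 8, 11, 10, 5]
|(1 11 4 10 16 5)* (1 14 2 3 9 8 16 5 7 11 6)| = 22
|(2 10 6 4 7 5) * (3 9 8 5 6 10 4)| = |(10)(2 4 7 6 3 9 8 5)| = 8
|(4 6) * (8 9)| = |(4 6)(8 9)| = 2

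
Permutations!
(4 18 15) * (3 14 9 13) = (3 14 9 13)(4 18 15) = [0, 1, 2, 14, 18, 5, 6, 7, 8, 13, 10, 11, 12, 3, 9, 4, 16, 17, 15]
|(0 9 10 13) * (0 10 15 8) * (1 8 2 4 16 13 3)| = |(0 9 15 2 4 16 13 10 3 1 8)| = 11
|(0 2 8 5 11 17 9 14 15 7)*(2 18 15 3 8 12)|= |(0 18 15 7)(2 12)(3 8 5 11 17 9 14)|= 28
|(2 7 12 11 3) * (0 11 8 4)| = |(0 11 3 2 7 12 8 4)| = 8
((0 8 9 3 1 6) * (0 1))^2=(0 9)(3 8)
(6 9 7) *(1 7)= [0, 7, 2, 3, 4, 5, 9, 6, 8, 1]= (1 7 6 9)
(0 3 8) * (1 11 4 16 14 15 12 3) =(0 1 11 4 16 14 15 12 3 8) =[1, 11, 2, 8, 16, 5, 6, 7, 0, 9, 10, 4, 3, 13, 15, 12, 14]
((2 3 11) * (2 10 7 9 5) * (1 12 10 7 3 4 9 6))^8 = (1 12 10 3 11 7 6)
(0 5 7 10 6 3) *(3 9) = (0 5 7 10 6 9 3) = [5, 1, 2, 0, 4, 7, 9, 10, 8, 3, 6]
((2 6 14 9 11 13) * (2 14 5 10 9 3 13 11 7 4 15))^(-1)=(2 15 4 7 9 10 5 6)(3 14 13)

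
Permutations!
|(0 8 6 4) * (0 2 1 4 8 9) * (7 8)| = |(0 9)(1 4 2)(6 7 8)| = 6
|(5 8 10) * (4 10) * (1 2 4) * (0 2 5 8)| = 7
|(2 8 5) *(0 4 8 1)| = 6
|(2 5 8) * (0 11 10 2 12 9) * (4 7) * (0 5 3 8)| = |(0 11 10 2 3 8 12 9 5)(4 7)| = 18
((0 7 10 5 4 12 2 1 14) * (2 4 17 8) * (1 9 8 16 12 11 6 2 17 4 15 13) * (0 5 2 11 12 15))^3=(0 2 17 13 5)(1 4 7 9 16)(6 11)(8 15 14 12 10)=((0 7 10 2 9 8 17 16 15 13 1 14 5 4 12)(6 11))^3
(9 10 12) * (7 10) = (7 10 12 9) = [0, 1, 2, 3, 4, 5, 6, 10, 8, 7, 12, 11, 9]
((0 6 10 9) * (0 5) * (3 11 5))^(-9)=(0 11 9 6 5 3 10)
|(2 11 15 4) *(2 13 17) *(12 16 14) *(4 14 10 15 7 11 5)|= |(2 5 4 13 17)(7 11)(10 15 14 12 16)|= 10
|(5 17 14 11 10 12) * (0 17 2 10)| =|(0 17 14 11)(2 10 12 5)| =4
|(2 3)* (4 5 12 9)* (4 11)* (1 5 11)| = 4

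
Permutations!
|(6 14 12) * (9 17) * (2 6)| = 4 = |(2 6 14 12)(9 17)|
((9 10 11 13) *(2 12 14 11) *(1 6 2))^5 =(1 11 6 13 2 9 12 10 14)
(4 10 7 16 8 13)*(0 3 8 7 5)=(0 3 8 13 4 10 5)(7 16)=[3, 1, 2, 8, 10, 0, 6, 16, 13, 9, 5, 11, 12, 4, 14, 15, 7]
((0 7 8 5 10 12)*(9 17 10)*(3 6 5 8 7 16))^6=(0 17 6)(3 12 9)(5 16 10)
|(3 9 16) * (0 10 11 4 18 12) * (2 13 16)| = |(0 10 11 4 18 12)(2 13 16 3 9)| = 30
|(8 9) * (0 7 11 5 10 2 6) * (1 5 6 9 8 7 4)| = 10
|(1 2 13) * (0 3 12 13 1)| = |(0 3 12 13)(1 2)| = 4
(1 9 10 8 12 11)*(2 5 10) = (1 9 2 5 10 8 12 11) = [0, 9, 5, 3, 4, 10, 6, 7, 12, 2, 8, 1, 11]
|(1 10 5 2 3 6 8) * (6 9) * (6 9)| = |(1 10 5 2 3 6 8)| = 7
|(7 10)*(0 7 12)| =4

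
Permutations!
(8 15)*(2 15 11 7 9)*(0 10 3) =(0 10 3)(2 15 8 11 7 9) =[10, 1, 15, 0, 4, 5, 6, 9, 11, 2, 3, 7, 12, 13, 14, 8]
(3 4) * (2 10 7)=(2 10 7)(3 4)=[0, 1, 10, 4, 3, 5, 6, 2, 8, 9, 7]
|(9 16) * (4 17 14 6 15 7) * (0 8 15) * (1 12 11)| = 24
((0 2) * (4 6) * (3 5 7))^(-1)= ((0 2)(3 5 7)(4 6))^(-1)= (0 2)(3 7 5)(4 6)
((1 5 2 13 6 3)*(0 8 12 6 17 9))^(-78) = (0 9 17 13 2 5 1 3 6 12 8)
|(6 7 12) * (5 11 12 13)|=|(5 11 12 6 7 13)|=6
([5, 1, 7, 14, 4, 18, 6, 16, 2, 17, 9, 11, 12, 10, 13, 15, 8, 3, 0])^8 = [18, 1, 2, 13, 4, 0, 6, 7, 8, 3, 17, 11, 12, 9, 10, 15, 16, 14, 5]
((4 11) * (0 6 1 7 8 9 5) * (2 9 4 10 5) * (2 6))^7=((0 2 9 6 1 7 8 4 11 10 5))^7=(0 4 6 5 8 9 10 7 2 11 1)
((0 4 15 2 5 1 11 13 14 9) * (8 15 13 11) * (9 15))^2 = (0 13 15 5 8)(1 9 4 14 2) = ((0 4 13 14 15 2 5 1 8 9))^2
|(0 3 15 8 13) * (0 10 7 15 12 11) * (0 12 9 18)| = |(0 3 9 18)(7 15 8 13 10)(11 12)| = 20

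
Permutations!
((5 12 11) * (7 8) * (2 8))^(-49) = (2 7 8)(5 11 12)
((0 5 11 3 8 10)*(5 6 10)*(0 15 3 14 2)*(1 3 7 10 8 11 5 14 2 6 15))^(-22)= (0 7 1 11)(2 15 10 3)(6 14 8)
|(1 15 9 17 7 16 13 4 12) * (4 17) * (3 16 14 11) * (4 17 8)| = 13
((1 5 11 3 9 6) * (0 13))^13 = ((0 13)(1 5 11 3 9 6))^13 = (0 13)(1 5 11 3 9 6)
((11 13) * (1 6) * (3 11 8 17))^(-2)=(3 8 11 17 13)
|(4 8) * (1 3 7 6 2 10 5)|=|(1 3 7 6 2 10 5)(4 8)|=14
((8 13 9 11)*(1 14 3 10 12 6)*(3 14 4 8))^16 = (14)(1 3 8 12 9)(4 10 13 6 11)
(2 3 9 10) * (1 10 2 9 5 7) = (1 10 9 2 3 5 7) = [0, 10, 3, 5, 4, 7, 6, 1, 8, 2, 9]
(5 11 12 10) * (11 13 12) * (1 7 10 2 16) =(1 7 10 5 13 12 2 16) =[0, 7, 16, 3, 4, 13, 6, 10, 8, 9, 5, 11, 2, 12, 14, 15, 1]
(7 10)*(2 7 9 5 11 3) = (2 7 10 9 5 11 3) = [0, 1, 7, 2, 4, 11, 6, 10, 8, 5, 9, 3]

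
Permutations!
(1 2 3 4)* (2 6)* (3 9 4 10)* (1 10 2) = [0, 6, 9, 2, 10, 5, 1, 7, 8, 4, 3] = (1 6)(2 9 4 10 3)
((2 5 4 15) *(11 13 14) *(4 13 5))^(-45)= (15)(5 11 14 13)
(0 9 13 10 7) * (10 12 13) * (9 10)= (0 10 7)(12 13)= [10, 1, 2, 3, 4, 5, 6, 0, 8, 9, 7, 11, 13, 12]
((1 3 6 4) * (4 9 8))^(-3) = ((1 3 6 9 8 4))^(-3) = (1 9)(3 8)(4 6)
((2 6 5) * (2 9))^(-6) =(2 5)(6 9)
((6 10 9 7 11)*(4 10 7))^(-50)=((4 10 9)(6 7 11))^(-50)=(4 10 9)(6 7 11)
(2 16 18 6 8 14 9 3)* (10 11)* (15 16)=(2 15 16 18 6 8 14 9 3)(10 11)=[0, 1, 15, 2, 4, 5, 8, 7, 14, 3, 11, 10, 12, 13, 9, 16, 18, 17, 6]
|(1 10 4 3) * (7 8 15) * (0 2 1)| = |(0 2 1 10 4 3)(7 8 15)| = 6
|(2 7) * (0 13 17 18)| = |(0 13 17 18)(2 7)| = 4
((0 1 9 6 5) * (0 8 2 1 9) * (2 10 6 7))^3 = (0 2 9 1 7)(5 6 10 8)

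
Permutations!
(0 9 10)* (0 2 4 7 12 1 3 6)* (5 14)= (0 9 10 2 4 7 12 1 3 6)(5 14)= [9, 3, 4, 6, 7, 14, 0, 12, 8, 10, 2, 11, 1, 13, 5]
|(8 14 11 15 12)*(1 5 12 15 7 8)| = 12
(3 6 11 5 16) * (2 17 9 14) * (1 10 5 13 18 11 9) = (1 10 5 16 3 6 9 14 2 17)(11 13 18) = [0, 10, 17, 6, 4, 16, 9, 7, 8, 14, 5, 13, 12, 18, 2, 15, 3, 1, 11]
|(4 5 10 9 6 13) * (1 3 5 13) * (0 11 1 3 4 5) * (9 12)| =|(0 11 1 4 13 5 10 12 9 6 3)| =11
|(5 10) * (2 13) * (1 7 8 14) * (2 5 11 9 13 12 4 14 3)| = |(1 7 8 3 2 12 4 14)(5 10 11 9 13)| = 40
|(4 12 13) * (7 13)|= 4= |(4 12 7 13)|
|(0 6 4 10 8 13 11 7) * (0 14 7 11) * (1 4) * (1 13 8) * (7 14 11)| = |(14)(0 6 13)(1 4 10)(7 11)| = 6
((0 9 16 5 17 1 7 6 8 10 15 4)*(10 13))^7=((0 9 16 5 17 1 7 6 8 13 10 15 4))^7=(0 6 9 8 16 13 5 10 17 15 1 4 7)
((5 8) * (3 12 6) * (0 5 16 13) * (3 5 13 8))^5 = ((0 13)(3 12 6 5)(8 16))^5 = (0 13)(3 12 6 5)(8 16)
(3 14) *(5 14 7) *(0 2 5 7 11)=(0 2 5 14 3 11)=[2, 1, 5, 11, 4, 14, 6, 7, 8, 9, 10, 0, 12, 13, 3]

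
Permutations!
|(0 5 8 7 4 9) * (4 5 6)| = 12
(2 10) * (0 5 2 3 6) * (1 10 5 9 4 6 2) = (0 9 4 6)(1 10 3 2 5) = [9, 10, 5, 2, 6, 1, 0, 7, 8, 4, 3]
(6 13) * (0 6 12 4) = [6, 1, 2, 3, 0, 5, 13, 7, 8, 9, 10, 11, 4, 12] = (0 6 13 12 4)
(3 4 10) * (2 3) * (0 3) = (0 3 4 10 2) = [3, 1, 0, 4, 10, 5, 6, 7, 8, 9, 2]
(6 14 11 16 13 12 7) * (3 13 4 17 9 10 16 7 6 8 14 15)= [0, 1, 2, 13, 17, 5, 15, 8, 14, 10, 16, 7, 6, 12, 11, 3, 4, 9]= (3 13 12 6 15)(4 17 9 10 16)(7 8 14 11)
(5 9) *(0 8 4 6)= (0 8 4 6)(5 9)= [8, 1, 2, 3, 6, 9, 0, 7, 4, 5]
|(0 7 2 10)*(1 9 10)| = |(0 7 2 1 9 10)| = 6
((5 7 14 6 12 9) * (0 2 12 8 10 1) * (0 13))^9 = (0 10 14 9)(1 6 5 2)(7 12 13 8)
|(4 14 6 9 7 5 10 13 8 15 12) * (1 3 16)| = |(1 3 16)(4 14 6 9 7 5 10 13 8 15 12)| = 33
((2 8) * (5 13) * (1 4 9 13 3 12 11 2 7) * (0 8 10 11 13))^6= (3 13)(5 12)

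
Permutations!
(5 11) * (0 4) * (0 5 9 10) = (0 4 5 11 9 10) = [4, 1, 2, 3, 5, 11, 6, 7, 8, 10, 0, 9]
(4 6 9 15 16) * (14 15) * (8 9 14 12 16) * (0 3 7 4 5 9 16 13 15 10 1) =(0 3 7 4 6 14 10 1)(5 9 12 13 15 8 16) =[3, 0, 2, 7, 6, 9, 14, 4, 16, 12, 1, 11, 13, 15, 10, 8, 5]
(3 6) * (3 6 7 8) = [0, 1, 2, 7, 4, 5, 6, 8, 3] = (3 7 8)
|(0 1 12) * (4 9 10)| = |(0 1 12)(4 9 10)| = 3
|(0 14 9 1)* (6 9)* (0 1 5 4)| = |(0 14 6 9 5 4)| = 6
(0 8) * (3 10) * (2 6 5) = [8, 1, 6, 10, 4, 2, 5, 7, 0, 9, 3] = (0 8)(2 6 5)(3 10)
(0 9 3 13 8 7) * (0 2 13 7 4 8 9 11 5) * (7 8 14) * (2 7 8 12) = (0 11 5)(2 13 9 3 12)(4 14 8) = [11, 1, 13, 12, 14, 0, 6, 7, 4, 3, 10, 5, 2, 9, 8]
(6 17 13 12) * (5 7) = (5 7)(6 17 13 12) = [0, 1, 2, 3, 4, 7, 17, 5, 8, 9, 10, 11, 6, 12, 14, 15, 16, 13]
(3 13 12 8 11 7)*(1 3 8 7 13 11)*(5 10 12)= (1 3 11 13 5 10 12 7 8)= [0, 3, 2, 11, 4, 10, 6, 8, 1, 9, 12, 13, 7, 5]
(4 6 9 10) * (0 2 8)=(0 2 8)(4 6 9 10)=[2, 1, 8, 3, 6, 5, 9, 7, 0, 10, 4]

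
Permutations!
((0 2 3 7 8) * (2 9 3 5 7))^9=(0 3 5 8 9 2 7)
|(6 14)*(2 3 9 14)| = |(2 3 9 14 6)| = 5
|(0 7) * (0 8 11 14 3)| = |(0 7 8 11 14 3)| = 6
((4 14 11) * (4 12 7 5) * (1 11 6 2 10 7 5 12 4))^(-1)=(1 5 12 7 10 2 6 14 4 11)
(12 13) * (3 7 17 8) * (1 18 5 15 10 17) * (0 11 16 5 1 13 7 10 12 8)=(0 11 16 5 15 12 7 13 8 3 10 17)(1 18)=[11, 18, 2, 10, 4, 15, 6, 13, 3, 9, 17, 16, 7, 8, 14, 12, 5, 0, 1]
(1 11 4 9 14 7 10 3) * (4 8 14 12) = (1 11 8 14 7 10 3)(4 9 12) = [0, 11, 2, 1, 9, 5, 6, 10, 14, 12, 3, 8, 4, 13, 7]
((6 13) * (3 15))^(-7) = ((3 15)(6 13))^(-7) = (3 15)(6 13)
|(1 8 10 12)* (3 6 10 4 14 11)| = |(1 8 4 14 11 3 6 10 12)| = 9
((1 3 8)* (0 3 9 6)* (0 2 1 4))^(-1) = (0 4 8 3)(1 2 6 9)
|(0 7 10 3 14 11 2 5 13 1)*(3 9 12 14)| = 11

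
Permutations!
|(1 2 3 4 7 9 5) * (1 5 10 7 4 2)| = |(2 3)(7 9 10)| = 6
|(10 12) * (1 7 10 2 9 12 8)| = 12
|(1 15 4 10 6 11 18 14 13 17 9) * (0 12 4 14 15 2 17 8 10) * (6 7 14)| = 60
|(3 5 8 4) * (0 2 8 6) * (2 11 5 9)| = 20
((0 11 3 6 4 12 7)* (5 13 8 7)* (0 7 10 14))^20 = ((0 11 3 6 4 12 5 13 8 10 14))^20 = (0 10 13 12 6 11 14 8 5 4 3)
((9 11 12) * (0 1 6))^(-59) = (0 1 6)(9 11 12)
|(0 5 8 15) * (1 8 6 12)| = |(0 5 6 12 1 8 15)| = 7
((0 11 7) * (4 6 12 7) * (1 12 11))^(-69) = (0 7 12 1)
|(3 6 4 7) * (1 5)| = 4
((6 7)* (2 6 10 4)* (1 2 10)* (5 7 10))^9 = (1 6 4 7 2 10 5)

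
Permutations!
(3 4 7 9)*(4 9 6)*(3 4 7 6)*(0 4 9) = [4, 1, 2, 0, 6, 5, 7, 3, 8, 9] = (9)(0 4 6 7 3)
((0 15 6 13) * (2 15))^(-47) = (0 6 2 13 15)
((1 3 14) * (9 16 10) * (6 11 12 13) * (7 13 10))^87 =((1 3 14)(6 11 12 10 9 16 7 13))^87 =(6 13 7 16 9 10 12 11)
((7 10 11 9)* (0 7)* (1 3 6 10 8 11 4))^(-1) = (0 9 11 8 7)(1 4 10 6 3) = ((0 7 8 11 9)(1 3 6 10 4))^(-1)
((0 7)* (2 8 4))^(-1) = ((0 7)(2 8 4))^(-1) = (0 7)(2 4 8)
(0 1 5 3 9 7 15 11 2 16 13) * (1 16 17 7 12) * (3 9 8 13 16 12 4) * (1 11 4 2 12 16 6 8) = [16, 5, 17, 1, 3, 9, 8, 15, 13, 2, 10, 12, 11, 0, 14, 4, 6, 7] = (0 16 6 8 13)(1 5 9 2 17 7 15 4 3)(11 12)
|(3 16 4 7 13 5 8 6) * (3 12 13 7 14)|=20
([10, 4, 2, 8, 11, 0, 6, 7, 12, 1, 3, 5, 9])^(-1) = (0 5 11 4 1 9 12 8 3 10)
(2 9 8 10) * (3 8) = [0, 1, 9, 8, 4, 5, 6, 7, 10, 3, 2] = (2 9 3 8 10)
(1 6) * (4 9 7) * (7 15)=[0, 6, 2, 3, 9, 5, 1, 4, 8, 15, 10, 11, 12, 13, 14, 7]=(1 6)(4 9 15 7)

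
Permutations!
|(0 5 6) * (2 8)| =|(0 5 6)(2 8)| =6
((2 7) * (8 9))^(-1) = (2 7)(8 9) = ((2 7)(8 9))^(-1)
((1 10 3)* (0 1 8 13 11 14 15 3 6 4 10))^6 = (15)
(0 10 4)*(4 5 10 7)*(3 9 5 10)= [7, 1, 2, 9, 0, 3, 6, 4, 8, 5, 10]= (10)(0 7 4)(3 9 5)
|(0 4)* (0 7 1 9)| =5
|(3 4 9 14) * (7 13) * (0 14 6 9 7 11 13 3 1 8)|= |(0 14 1 8)(3 4 7)(6 9)(11 13)|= 12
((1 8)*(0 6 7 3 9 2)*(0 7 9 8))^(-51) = ((0 6 9 2 7 3 8 1))^(-51) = (0 3 9 1 7 6 8 2)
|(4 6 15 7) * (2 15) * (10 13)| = 10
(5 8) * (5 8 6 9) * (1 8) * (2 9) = [0, 8, 9, 3, 4, 6, 2, 7, 1, 5] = (1 8)(2 9 5 6)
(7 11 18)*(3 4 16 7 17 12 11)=(3 4 16 7)(11 18 17 12)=[0, 1, 2, 4, 16, 5, 6, 3, 8, 9, 10, 18, 11, 13, 14, 15, 7, 12, 17]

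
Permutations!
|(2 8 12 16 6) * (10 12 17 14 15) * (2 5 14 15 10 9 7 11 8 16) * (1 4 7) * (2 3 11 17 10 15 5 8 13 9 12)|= |(1 4 7 17 5 14 15 12 3 11 13 9)(2 16 6 8 10)|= 60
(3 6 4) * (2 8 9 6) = (2 8 9 6 4 3) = [0, 1, 8, 2, 3, 5, 4, 7, 9, 6]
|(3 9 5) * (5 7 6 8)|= |(3 9 7 6 8 5)|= 6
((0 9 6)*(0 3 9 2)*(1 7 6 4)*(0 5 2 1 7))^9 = (0 1)(2 5)(3 6 7 4 9)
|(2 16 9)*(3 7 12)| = 3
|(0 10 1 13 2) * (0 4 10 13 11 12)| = 8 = |(0 13 2 4 10 1 11 12)|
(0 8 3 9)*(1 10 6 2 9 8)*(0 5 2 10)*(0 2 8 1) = (1 2 9 5 8 3)(6 10) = [0, 2, 9, 1, 4, 8, 10, 7, 3, 5, 6]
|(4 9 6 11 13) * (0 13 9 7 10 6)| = |(0 13 4 7 10 6 11 9)| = 8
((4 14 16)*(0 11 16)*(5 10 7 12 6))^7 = (0 16 14 11 4)(5 7 6 10 12)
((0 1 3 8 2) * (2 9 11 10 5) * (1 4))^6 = (0 11 1 5 8)(2 9 4 10 3)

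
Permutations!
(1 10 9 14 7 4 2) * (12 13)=[0, 10, 1, 3, 2, 5, 6, 4, 8, 14, 9, 11, 13, 12, 7]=(1 10 9 14 7 4 2)(12 13)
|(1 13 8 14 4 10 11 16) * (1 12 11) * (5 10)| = 21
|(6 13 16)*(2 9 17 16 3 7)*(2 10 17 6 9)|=|(3 7 10 17 16 9 6 13)|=8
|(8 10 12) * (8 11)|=4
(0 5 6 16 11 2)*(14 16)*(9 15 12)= (0 5 6 14 16 11 2)(9 15 12)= [5, 1, 0, 3, 4, 6, 14, 7, 8, 15, 10, 2, 9, 13, 16, 12, 11]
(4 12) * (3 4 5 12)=(3 4)(5 12)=[0, 1, 2, 4, 3, 12, 6, 7, 8, 9, 10, 11, 5]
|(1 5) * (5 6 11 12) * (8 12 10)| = 7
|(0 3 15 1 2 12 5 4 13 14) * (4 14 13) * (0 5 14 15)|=|(0 3)(1 2 12 14 5 15)|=6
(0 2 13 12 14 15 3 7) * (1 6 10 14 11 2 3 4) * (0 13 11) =[3, 6, 11, 7, 1, 5, 10, 13, 8, 9, 14, 2, 0, 12, 15, 4] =(0 3 7 13 12)(1 6 10 14 15 4)(2 11)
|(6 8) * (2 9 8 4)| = 5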